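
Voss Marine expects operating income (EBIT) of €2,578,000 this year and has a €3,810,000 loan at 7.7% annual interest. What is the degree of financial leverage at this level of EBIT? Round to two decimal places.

Annual interest charges come to €293,370.00.
DFL = EBIT ÷ (EBIT − I) = €2,578,000 ÷ (€2,578,000 − €293,370.00) = €2,578,000 ÷ €2,284,630.00 = 1.1284.

1.13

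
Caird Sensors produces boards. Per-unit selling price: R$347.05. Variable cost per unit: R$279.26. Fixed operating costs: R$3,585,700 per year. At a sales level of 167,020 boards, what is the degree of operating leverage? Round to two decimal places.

At 167,020 units, contribution = 167,020 × R$67.79 = R$11,322,285.80.
EBIT = R$11,322,285.80 − R$3,585,700 = R$7,736,585.80.
DOL = contribution ÷ EBIT = R$11,322,285.80 ÷ R$7,736,585.80 = 1.4635.

1.46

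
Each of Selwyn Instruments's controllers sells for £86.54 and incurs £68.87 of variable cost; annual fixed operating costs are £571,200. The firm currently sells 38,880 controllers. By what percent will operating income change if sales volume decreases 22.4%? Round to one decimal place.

At 38,880 units, contribution = 38,880 × £17.67 = £687,009.60.
EBIT = £687,009.60 − £571,200 = £115,809.60.
Degree of operating leverage = £687,009.60 / £115,809.60 = 5.9322.
Operating income changes by 5.9322 × -22.4% = -132.9%.

-132.9%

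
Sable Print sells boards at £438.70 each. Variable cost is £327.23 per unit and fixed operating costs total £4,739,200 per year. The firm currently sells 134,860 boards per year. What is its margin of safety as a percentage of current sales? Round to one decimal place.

Unit CM = price − variable cost = £438.70 − £327.23 = £111.47. Break-even units = £4,739,200 ÷ £111.47 = 42,515.48; break-even revenue = 42,515.48 × £438.70 = £18,651,538.89.
Current sales = 134,860 × £438.70 = £59,163,082.00.
Margin of safety = (£59,163,082.00 − £18,651,538.89) ÷ £59,163,082.00 = 68.5%.

68.5%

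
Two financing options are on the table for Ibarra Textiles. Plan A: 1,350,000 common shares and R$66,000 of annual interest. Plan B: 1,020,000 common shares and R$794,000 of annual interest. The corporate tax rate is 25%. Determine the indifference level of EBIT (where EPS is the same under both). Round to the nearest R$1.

Set EPS_A = EPS_B: (EBIT − R$66,000)(1 − 0.25) ÷ 1,350,000 = (EBIT − R$794,000)(1 − 0.25) ÷ 1,020,000.
Cancelling (1 − t) and cross-multiplying: 1,020,000·(EBIT − 66,000) = 1,350,000·(EBIT − 794,000).
EBIT × (1,350,000 − 1,020,000) = 794,000 × 1,350,000 − 66,000 × 1,020,000 = 1,004,580,000,000, so EBIT = 1,004,580,000,000 ÷ 330,000 = 3,044,181.82.

R$3,044,182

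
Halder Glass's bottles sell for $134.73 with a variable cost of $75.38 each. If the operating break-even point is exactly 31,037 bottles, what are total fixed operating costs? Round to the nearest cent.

$1,842,045.95

Contribution margin per unit = $134.73 − $75.38 = $59.35.
Since BE = FC / CM, FC = 31,037 × $59.35 = $1,842,045.95.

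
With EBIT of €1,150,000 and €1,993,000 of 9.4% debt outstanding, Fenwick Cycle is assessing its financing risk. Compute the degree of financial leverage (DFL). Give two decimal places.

Interest = €187,342.00.
DFL = EBIT ÷ (EBIT − I) = €1,150,000 ÷ (€1,150,000 − €187,342.00) = €1,150,000 ÷ €962,658.00 = 1.1946.

1.19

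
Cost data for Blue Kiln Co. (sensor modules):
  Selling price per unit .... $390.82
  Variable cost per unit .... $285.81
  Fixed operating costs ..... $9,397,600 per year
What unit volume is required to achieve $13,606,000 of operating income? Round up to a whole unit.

Unit CM = price − variable cost = $390.82 − $285.81 = $105.01.
Required volume = (fixed costs + target profit) ÷ CM = ($9,397,600 + $13,606,000) ÷ $105.01 = 219,061.04, so 219,062 sensor modules.

219,062 sensor modules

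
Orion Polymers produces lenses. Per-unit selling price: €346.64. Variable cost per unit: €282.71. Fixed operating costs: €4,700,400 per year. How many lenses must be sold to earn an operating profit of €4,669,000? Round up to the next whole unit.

146,558 lenses

Each unit contributes €346.64 − €282.71 = €63.93.
Need Q such that Q × €63.93 − €4,700,400 = €4,669,000, i.e. Q = €9,369,400 / €63.93 = 146,557.17 → 146,558.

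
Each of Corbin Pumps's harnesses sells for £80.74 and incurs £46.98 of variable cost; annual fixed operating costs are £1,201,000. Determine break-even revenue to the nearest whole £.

£2,872,297

CM per unit = £80.74 − £46.98 = £33.76; CM ratio = £33.76 / £80.74 = 0.4181.
Break-even revenue = fixed costs × price ÷ CM = £1,201,000 × £80.74 ÷ £33.76 = £2,872,297.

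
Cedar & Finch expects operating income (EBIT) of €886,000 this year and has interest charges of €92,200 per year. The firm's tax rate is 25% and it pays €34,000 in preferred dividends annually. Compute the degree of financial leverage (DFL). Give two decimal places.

1.18

Annual interest charges come to €92,200.00.
Preferred dividends grossed up pre-tax: €34,000 / (1 − 0.25) = €45,333.33.
DFL = EBIT ÷ [EBIT − I − D_p/(1−t)] = €886,000 ÷ [€886,000 − €92,200.00 − €45,333.33] = €886,000 ÷ €748,466.67 = 1.1838.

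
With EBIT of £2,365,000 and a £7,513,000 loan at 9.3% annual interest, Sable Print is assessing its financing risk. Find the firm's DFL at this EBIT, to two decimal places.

Interest = £698,709.00.
Degree of financial leverage = EBIT / (EBIT − interest) = £2,365,000 / £1,666,291.00 = 1.4193.

1.42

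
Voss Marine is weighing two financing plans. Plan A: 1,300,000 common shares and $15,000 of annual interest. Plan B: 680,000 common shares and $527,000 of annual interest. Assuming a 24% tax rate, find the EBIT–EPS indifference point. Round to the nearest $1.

Set EPS_A = EPS_B: (EBIT − $15,000)(1 − 0.24) ÷ 1,300,000 = (EBIT − $527,000)(1 − 0.24) ÷ 680,000.
Cancelling (1 − t) and cross-multiplying: 680,000·(EBIT − 15,000) = 1,300,000·(EBIT − 527,000).
EBIT × (1,300,000 − 680,000) = 527,000 × 1,300,000 − 15,000 × 680,000 = 674,900,000,000, so EBIT = 674,900,000,000 ÷ 620,000 = 1,088,548.39.

$1,088,548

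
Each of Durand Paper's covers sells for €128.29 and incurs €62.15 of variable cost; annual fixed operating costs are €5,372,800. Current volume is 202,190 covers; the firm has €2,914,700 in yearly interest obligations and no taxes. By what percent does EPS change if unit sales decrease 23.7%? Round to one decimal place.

-62.3%

Contribution at this volume is 202,190 × €66.14 = €13,372,846.60.
Subtracting fixed costs: EBIT = €13,372,846.60 − €5,372,800 = €8,000,046.60.
After interest of €2,914,700.00, pre-tax earnings = €5,085,346.60.
DCL = total CM / (EBIT − I) = €13,372,846.60 / €5,085,346.60 = 2.6297.
EPS therefore changes by 2.6297 × (-23.7%) = -62.3%.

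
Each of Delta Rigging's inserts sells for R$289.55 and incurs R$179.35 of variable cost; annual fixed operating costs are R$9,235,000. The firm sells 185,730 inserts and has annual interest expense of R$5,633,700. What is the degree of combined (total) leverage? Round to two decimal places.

3.66

Total contribution margin = 185,730 × R$110.20 = R$20,467,446.00.
Operating income = contribution − fixed costs = R$20,467,446.00 − R$9,235,000 = R$11,232,446.00. Interest = R$5,633,700.00, so EBIT − I = R$5,598,746.00.
Degree of total leverage = total CM / (EBIT − interest) = R$20,467,446.00 / R$5,598,746.00 = 3.6557.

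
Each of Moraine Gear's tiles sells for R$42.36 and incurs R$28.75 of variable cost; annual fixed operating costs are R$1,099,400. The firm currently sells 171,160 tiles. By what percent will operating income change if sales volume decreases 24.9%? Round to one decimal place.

-47.2%

Contribution at this volume is 171,160 × R$13.61 = R$2,329,487.60.
Subtracting fixed costs: EBIT = R$2,329,487.60 − R$1,099,400 = R$1,230,087.60.
So DOL = total CM / EBIT = R$2,329,487.60 / R$1,230,087.60 = 1.8938.
%ΔEBIT = DOL × %ΔSales = 1.8938 × -24.9% = -47.2%.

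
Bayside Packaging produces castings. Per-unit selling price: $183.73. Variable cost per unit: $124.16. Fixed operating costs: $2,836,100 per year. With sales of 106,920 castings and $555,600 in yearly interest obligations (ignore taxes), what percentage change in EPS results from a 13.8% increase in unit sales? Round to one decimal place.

+29.5%

At 106,920 units, contribution = 106,920 × $59.57 = $6,369,224.40.
EBIT = $6,369,224.40 − $2,836,100 = $3,533,124.40.
After interest of $555,600.00, pre-tax earnings = $2,977,524.40.
DCL = total CM / (EBIT − I) = $6,369,224.40 / $2,977,524.40 = 2.1391.
%ΔEPS = DCL × %ΔSales = 2.1391 × +13.8% = +29.5%.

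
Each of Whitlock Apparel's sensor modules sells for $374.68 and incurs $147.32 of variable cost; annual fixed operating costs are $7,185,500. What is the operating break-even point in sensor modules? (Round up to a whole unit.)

31,605 sensor modules

Each unit contributes $374.68 − $147.32 = $227.36.
Break-even volume = fixed costs ÷ CM per unit = $7,185,500 ÷ $227.36 = 31,604.06, so 31,605 sensor modules.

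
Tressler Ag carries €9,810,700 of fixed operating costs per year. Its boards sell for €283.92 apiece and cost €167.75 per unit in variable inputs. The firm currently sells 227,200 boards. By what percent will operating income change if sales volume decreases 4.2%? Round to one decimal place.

-6.7%

At 227,200 units, contribution = 227,200 × €116.17 = €26,393,824.00.
EBIT = €26,393,824.00 − €9,810,700 = €16,583,124.00.
Degree of operating leverage = €26,393,824.00 / €16,583,124.00 = 1.5916.
Operating income changes by 1.5916 × -4.2% = -6.7%.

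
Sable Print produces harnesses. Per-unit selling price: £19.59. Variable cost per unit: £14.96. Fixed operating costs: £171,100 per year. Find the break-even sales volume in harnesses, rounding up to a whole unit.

Each unit contributes £19.59 − £14.96 = £4.63.
Break-even Q = £171,100 / £4.63 = 36,954.64 → 36,955 harnesses.

36,955 harnesses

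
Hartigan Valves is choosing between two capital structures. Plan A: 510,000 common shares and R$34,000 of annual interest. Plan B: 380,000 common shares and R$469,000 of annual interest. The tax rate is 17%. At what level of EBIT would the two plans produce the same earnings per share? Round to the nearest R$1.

Set EPS_A = EPS_B: (EBIT − R$34,000)(1 − 0.17) ÷ 510,000 = (EBIT − R$469,000)(1 − 0.17) ÷ 380,000.
The (1 − t) factor cancels: (EBIT − 34,000) × 380,000 = (EBIT − 469,000) × 510,000.
Solving, EBIT = (469,000·510,000 − 34,000·380,000) / (510,000 − 380,000) = 226,270,000,000 / 130,000 = 1,740,538.46.

R$1,740,538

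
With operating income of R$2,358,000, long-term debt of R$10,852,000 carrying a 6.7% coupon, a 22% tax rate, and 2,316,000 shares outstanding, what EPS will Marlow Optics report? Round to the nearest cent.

Pre-tax income = R$2,358,000 − R$727,084.00 = R$1,630,916.00.
After tax at 22%: net income = R$1,630,916.00 × 0.78 = R$1,272,114.48.
Per share: R$1,272,114.48 / 2,316,000 shares = R$0.55.

R$0.55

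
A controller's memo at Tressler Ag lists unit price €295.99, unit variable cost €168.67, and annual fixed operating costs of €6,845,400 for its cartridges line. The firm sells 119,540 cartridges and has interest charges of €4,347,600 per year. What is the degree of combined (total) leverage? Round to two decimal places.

3.78

At 119,540 units, contribution = 119,540 × €127.32 = €15,219,832.80.
Operating income = contribution − fixed costs = €15,219,832.80 − €6,845,400 = €8,374,432.80. Interest = €4,347,600.00.
DOL = €15,219,832.80 ÷ €8,374,432.80 = 1.8174; DFL = €8,374,432.80 ÷ €4,026,832.80 = 2.0797.
Combined leverage = 1.8174 × 2.0797 = 3.7796.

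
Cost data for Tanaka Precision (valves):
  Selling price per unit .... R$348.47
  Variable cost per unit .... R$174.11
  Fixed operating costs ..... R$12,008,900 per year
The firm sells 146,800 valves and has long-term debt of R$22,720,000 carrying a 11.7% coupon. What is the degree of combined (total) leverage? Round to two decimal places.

Total contribution margin = 146,800 × R$174.36 = R$25,596,048.00.
Subtracting fixed costs: EBIT = R$25,596,048.00 − R$12,008,900 = R$13,587,148.00. Interest = R$2,658,240.00.
DOL = R$25,596,048.00 ÷ R$13,587,148.00 = 1.8838; DFL = R$13,587,148.00 ÷ R$10,928,908.00 = 1.2432.
DCL = DOL × DFL = 1.8838 × 1.2432 = 2.3419.

2.34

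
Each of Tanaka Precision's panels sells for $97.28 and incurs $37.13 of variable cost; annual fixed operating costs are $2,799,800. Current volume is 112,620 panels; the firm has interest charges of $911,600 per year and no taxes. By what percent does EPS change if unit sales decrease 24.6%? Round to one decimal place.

-54.4%

At 112,620 units, contribution = 112,620 × $60.15 = $6,774,093.00.
Subtracting fixed costs: EBIT = $6,774,093.00 − $2,799,800 = $3,974,293.00.
Interest = $911,600.00, so EBIT − I = $3,062,693.00.
DCL = total CM / (EBIT − I) = $6,774,093.00 / $3,062,693.00 = 2.2118.
%ΔEPS = DCL × %ΔSales = 2.2118 × -24.6% = -54.4%.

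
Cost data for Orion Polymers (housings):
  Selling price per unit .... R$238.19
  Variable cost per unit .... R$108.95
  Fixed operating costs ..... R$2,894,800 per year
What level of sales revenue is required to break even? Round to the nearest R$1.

CM per unit = R$238.19 − R$108.95 = R$129.24; CM ratio = R$129.24 / R$238.19 = 0.5426.
Break-even sales = FC ÷ CM ratio = R$2,894,800 × R$238.19 / R$129.24 = R$5,335,132.

R$5,335,132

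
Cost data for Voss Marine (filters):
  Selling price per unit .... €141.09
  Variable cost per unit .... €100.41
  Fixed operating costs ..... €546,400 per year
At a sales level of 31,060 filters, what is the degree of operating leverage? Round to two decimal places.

At 31,060 units, contribution = 31,060 × €40.68 = €1,263,520.80.
Subtracting fixed costs: EBIT = €1,263,520.80 − €546,400 = €717,120.80.
Degree of operating leverage = €1,263,520.80 / €717,120.80 = 1.7619.

1.76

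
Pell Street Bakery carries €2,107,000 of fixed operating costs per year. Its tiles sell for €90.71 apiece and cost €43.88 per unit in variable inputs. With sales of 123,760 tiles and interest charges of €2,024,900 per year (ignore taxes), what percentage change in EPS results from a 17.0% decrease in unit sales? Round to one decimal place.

-59.2%

Contribution at this volume is 123,760 × €46.83 = €5,795,680.80.
EBIT = €5,795,680.80 − €2,107,000 = €3,688,680.80.
Interest = €2,024,900.00, so EBIT − I = €1,663,780.80.
Degree of combined leverage = contribution ÷ (EBIT − I) = €5,795,680.80 ÷ €1,663,780.80 = 3.4834.
%ΔEPS = DCL × %ΔSales = 3.4834 × -17.0% = -59.2%.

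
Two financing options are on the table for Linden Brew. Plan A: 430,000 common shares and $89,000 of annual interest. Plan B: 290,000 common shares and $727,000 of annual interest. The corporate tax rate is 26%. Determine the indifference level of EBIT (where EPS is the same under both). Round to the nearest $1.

$2,048,571

At indifference, (EBIT − 89,000)(1 − t)/430,000 = (EBIT − 727,000)(1 − t)/290,000.
Cancelling (1 − t) and cross-multiplying: 290,000·(EBIT − 89,000) = 430,000·(EBIT − 727,000).
EBIT × (430,000 − 290,000) = 727,000 × 430,000 − 89,000 × 290,000 = 286,800,000,000, so EBIT = 286,800,000,000 ÷ 140,000 = 2,048,571.43.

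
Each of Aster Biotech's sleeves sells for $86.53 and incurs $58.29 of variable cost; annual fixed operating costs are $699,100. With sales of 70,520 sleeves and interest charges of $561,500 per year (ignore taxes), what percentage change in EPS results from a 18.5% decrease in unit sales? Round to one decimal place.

At 70,520 units, contribution = 70,520 × $28.24 = $1,991,484.80.
EBIT = $1,991,484.80 − $699,100 = $1,292,384.80.
Interest = $561,500.00, so EBIT − I = $730,884.80.
Degree of combined leverage = contribution ÷ (EBIT − I) = $1,991,484.80 ÷ $730,884.80 = 2.7248.
EPS therefore changes by 2.7248 × (-18.5%) = -50.4%.

-50.4%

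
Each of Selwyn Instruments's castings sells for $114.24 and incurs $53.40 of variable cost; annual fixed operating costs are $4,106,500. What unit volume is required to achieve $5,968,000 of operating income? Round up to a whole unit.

165,591 castings

Unit CM = price − variable cost = $114.24 − $53.40 = $60.84.
Need Q such that Q × $60.84 − $4,106,500 = $5,968,000, i.e. Q = $10,074,500 / $60.84 = 165,590.07 → 165,591.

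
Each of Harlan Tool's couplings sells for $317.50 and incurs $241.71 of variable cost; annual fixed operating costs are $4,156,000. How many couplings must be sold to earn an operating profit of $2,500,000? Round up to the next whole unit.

87,822 couplings

Contribution margin per unit = $317.50 − $241.71 = $75.79.
Units = (FC + target) / CM = ($4,156,000 + $2,500,000) / $75.79 = 87,821.61, so 87,822 couplings.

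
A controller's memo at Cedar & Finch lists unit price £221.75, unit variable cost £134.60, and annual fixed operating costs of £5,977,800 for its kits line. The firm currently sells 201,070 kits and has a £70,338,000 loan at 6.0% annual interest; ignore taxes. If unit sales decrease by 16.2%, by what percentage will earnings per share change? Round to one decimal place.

-38.8%

At 201,070 units, contribution = 201,070 × £87.15 = £17,523,250.50.
Operating income = contribution − fixed costs = £17,523,250.50 − £5,977,800 = £11,545,450.50.
Interest = £4,220,280.00, so EBIT − I = £7,325,170.50.
DCL = total CM / (EBIT − I) = £17,523,250.50 / £7,325,170.50 = 2.3922.
EPS therefore changes by 2.3922 × (-16.2%) = -38.8%.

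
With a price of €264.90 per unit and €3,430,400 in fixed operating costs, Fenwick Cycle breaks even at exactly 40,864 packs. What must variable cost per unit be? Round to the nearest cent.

Contribution per unit must be FC / Q = €3,430,400 / 40,864 = €83.9468.
Variable cost per unit = €264.90 − €83.9468 = €180.95.

€180.95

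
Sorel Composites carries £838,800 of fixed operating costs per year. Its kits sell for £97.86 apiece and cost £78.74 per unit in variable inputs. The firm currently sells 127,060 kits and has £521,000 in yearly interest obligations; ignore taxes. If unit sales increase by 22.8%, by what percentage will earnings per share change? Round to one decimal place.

Total contribution margin = 127,060 × £19.12 = £2,429,387.20.
Subtracting fixed costs: EBIT = £2,429,387.20 − £838,800 = £1,590,587.20.
After interest of £521,000.00, pre-tax earnings = £1,069,587.20.
DCL = total CM / (EBIT − I) = £2,429,387.20 / £1,069,587.20 = 2.2713.
EPS therefore changes by 2.2713 × (+22.8%) = +51.8%.

+51.8%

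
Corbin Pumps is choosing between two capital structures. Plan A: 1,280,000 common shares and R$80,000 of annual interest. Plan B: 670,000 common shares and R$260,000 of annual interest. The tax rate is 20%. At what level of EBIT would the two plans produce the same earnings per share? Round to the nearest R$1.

R$457,705

At indifference, (EBIT − 80,000)(1 − t)/1,280,000 = (EBIT − 260,000)(1 − t)/670,000.
Cancelling (1 − t) and cross-multiplying: 670,000·(EBIT − 80,000) = 1,280,000·(EBIT − 260,000).
Solving, EBIT = (260,000·1,280,000 − 80,000·670,000) / (1,280,000 − 670,000) = 279,200,000,000 / 610,000 = 457,704.92.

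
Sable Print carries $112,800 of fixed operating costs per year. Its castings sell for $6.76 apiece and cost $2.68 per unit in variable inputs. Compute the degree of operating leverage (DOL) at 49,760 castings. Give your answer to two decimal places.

2.25

Total contribution margin = 49,760 × $4.08 = $203,020.80.
Operating income = contribution − fixed costs = $203,020.80 − $112,800 = $90,220.80.
Degree of operating leverage = $203,020.80 / $90,220.80 = 2.2503.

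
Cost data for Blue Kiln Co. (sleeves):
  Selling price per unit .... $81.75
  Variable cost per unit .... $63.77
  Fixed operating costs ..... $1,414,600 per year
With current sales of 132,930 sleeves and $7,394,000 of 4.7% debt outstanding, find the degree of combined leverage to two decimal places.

Contribution at this volume is 132,930 × $17.98 = $2,390,081.40.
EBIT = $2,390,081.40 − $1,414,600 = $975,481.40. Interest = $347,518.00.
DOL = $2,390,081.40 ÷ $975,481.40 = 2.4502; DFL = $975,481.40 ÷ $627,963.40 = 1.5534.
DCL = DOL × DFL = 2.4502 × 1.5534 = 3.8061.

3.81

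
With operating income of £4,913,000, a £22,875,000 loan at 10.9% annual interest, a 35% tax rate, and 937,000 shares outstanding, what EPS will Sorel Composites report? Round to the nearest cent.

£1.68

Pre-tax income = £4,913,000 − £2,493,375.00 = £2,419,625.00.
Net income = £2,419,625.00 × (1 − 0.35) = £1,572,756.25.
Per share: £1,572,756.25 / 937,000 shares = £1.68.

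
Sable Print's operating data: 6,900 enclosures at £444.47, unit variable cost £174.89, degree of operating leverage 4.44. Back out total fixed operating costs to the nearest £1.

Total contribution margin = 6,900 × £269.58 = £1,860,102.00.
Since DOL = CM ÷ EBIT, EBIT = £1,860,102.00 ÷ 4.44 = £418,941.89.
And FC = contribution − EBIT = £1,860,102.00 − £418,941.89 = £1,441,160.

£1,441,160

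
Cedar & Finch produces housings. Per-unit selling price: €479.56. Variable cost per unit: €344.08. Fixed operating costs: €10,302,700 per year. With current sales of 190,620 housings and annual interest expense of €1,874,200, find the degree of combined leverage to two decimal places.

1.89

Contribution at this volume is 190,620 × €135.48 = €25,825,197.60.
EBIT = €25,825,197.60 − €10,302,700 = €15,522,497.60. Interest = €1,874,200.00, so EBIT − I = €13,648,297.60.
DCL = contribution ÷ (EBIT − I) = €25,825,197.60 ÷ €13,648,297.60 = 1.8922.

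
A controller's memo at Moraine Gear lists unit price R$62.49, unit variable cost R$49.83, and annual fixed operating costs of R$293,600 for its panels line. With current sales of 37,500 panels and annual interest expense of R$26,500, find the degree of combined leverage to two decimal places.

Contribution at this volume is 37,500 × R$12.66 = R$474,750.00.
Operating income = contribution − fixed costs = R$474,750.00 − R$293,600 = R$181,150.00. Interest = R$26,500.00, so EBIT − I = R$154,650.00.
Degree of total leverage = total CM / (EBIT − interest) = R$474,750.00 / R$154,650.00 = 3.0698.

3.07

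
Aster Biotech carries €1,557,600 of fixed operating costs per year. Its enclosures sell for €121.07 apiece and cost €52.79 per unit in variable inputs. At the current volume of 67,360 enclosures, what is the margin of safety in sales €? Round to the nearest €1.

Each unit contributes €121.07 − €52.79 = €68.28. Break-even units = €1,557,600 ÷ €68.28 = 22,811.95; break-even revenue = 22,811.95 × €121.07 = €2,761,842.88.
Current sales = 67,360 × €121.07 = €8,155,275.20.
Margin of safety = €8,155,275.20 − €2,761,842.88 = €5,393,432.

€5,393,432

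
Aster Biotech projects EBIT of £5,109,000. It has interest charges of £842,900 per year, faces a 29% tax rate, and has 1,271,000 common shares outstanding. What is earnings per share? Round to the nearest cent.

Interest = £842,900.00, so EBT = £5,109,000 − £842,900.00 = £4,266,100.00.
Net income = £4,266,100.00 × (1 − 0.29) = £3,028,931.00.
Per share: £3,028,931.00 / 1,271,000 shares = £2.38.

£2.38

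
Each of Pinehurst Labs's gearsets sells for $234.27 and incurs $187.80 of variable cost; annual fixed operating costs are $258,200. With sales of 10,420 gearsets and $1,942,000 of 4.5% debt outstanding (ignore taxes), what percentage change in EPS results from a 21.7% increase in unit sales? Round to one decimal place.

At 10,420 units, contribution = 10,420 × $46.47 = $484,217.40.
Operating income = contribution − fixed costs = $484,217.40 − $258,200 = $226,017.40.
After interest of $87,390.00, pre-tax earnings = $138,627.40.
DCL = total CM / (EBIT − I) = $484,217.40 / $138,627.40 = 3.4929.
EPS therefore changes by 3.4929 × (+21.7%) = +75.8%.

+75.8%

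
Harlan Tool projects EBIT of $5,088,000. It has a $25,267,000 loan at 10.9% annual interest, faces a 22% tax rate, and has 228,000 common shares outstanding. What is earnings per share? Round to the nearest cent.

$7.98

Interest = $2,754,103.00, so EBT = $5,088,000 − $2,754,103.00 = $2,333,897.00.
After tax at 22%: net income = $2,333,897.00 × 0.78 = $1,820,439.66.
Per share: $1,820,439.66 / 228,000 shares = $7.98.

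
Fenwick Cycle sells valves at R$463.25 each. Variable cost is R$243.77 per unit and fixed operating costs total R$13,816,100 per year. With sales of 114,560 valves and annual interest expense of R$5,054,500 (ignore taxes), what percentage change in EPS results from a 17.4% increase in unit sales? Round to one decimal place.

+69.7%

Total contribution margin = 114,560 × R$219.48 = R$25,143,628.80.
Operating income = contribution − fixed costs = R$25,143,628.80 − R$13,816,100 = R$11,327,528.80.
After interest of R$5,054,500.00, pre-tax earnings = R$6,273,028.80.
DCL = total CM / (EBIT − I) = R$25,143,628.80 / R$6,273,028.80 = 4.0082.
EPS therefore changes by 4.0082 × (+17.4%) = +69.7%.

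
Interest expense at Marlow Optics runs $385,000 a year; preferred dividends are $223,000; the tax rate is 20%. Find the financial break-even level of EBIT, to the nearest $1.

$663,750

Preferred dividends are paid after tax, so their pre-tax equivalent is $223,000 ÷ (1 − 0.20) = $278,750.00.
EPS = 0 when EBIT covers interest plus the pre-tax preferred burden: $385,000 + $278,750.00 = $663,750.00.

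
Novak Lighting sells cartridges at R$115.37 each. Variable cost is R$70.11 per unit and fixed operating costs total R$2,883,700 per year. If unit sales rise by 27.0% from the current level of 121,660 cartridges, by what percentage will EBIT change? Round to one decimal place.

+56.7%

Contribution at this volume is 121,660 × R$45.26 = R$5,506,331.60.
Operating income = contribution − fixed costs = R$5,506,331.60 − R$2,883,700 = R$2,622,631.60.
So DOL = total CM / EBIT = R$5,506,331.60 / R$2,622,631.60 = 2.0995.
%ΔEBIT = DOL × %ΔSales = 2.0995 × +27.0% = +56.7%.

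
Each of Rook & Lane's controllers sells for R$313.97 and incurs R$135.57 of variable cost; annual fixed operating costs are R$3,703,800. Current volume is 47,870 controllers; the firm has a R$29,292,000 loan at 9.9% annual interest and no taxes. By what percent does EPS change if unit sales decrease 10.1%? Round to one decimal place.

-44.5%

Contribution at this volume is 47,870 × R$178.40 = R$8,540,008.00.
Subtracting fixed costs: EBIT = R$8,540,008.00 − R$3,703,800 = R$4,836,208.00.
After interest of R$2,899,908.00, pre-tax earnings = R$1,936,300.00.
DCL = total CM / (EBIT − I) = R$8,540,008.00 / R$1,936,300.00 = 4.4105.
EPS therefore changes by 4.4105 × (-10.1%) = -44.5%.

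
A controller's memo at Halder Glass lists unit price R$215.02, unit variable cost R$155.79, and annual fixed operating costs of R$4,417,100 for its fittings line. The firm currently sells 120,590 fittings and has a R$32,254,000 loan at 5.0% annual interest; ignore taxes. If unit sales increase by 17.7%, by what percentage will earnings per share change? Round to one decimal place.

At 120,590 units, contribution = 120,590 × R$59.23 = R$7,142,545.70.
Subtracting fixed costs: EBIT = R$7,142,545.70 − R$4,417,100 = R$2,725,445.70.
Interest = R$1,612,700.00, so EBIT − I = R$1,112,745.70.
Degree of combined leverage = contribution ÷ (EBIT − I) = R$7,142,545.70 ÷ R$1,112,745.70 = 6.4188.
%ΔEPS = DCL × %ΔSales = 6.4188 × +17.7% = +113.6%.

+113.6%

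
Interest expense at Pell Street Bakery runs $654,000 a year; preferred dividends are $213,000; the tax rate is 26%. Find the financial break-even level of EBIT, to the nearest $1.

Grossing the preferred dividend up to pre-tax terms: $213,000 / (1 − 0.26) = $287,837.84.
EPS = 0 when EBIT covers interest plus the pre-tax preferred burden: $654,000 + $287,837.84 = $941,837.84.

$941,838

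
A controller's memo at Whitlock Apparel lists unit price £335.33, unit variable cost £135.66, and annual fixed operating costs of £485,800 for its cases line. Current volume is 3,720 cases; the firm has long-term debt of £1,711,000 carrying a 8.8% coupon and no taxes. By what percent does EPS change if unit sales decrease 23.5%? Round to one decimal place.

At 3,720 units, contribution = 3,720 × £199.67 = £742,772.40.
Operating income = contribution − fixed costs = £742,772.40 − £485,800 = £256,972.40.
After interest of £150,568.00, pre-tax earnings = £106,404.40.
DCL = total CM / (EBIT − I) = £742,772.40 / £106,404.40 = 6.9807.
%ΔEPS = DCL × %ΔSales = 6.9807 × -23.5% = -164.0%.

-164.0%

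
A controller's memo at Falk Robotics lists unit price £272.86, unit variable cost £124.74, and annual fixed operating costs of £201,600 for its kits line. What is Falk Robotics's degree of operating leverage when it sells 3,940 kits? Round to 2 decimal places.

Contribution at this volume is 3,940 × £148.12 = £583,592.80.
Operating income = contribution − fixed costs = £583,592.80 − £201,600 = £381,992.80.
DOL = contribution ÷ EBIT = £583,592.80 ÷ £381,992.80 = 1.5278.

1.53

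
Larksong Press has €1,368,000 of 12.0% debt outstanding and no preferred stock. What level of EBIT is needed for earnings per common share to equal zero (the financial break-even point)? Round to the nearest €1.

€164,160

Annual interest = 12.0% × €1,368,000 = €164,160.00.
Without preferred stock the financial break-even is simply EBIT = interest = €164,160.00.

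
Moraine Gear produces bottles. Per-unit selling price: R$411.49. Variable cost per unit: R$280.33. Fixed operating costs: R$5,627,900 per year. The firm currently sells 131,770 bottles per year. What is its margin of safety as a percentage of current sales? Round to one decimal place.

67.4%

Each unit contributes R$411.49 − R$280.33 = R$131.16. Break-even units = R$5,627,900 ÷ R$131.16 = 42,908.66; break-even revenue = 42,908.66 × R$411.49 = R$17,656,484.99.
Actual sales revenue = 131,770 × R$411.49 = R$54,222,037.30.
Margin of safety = (R$54,222,037.30 − R$17,656,484.99) ÷ R$54,222,037.30 = 67.4%.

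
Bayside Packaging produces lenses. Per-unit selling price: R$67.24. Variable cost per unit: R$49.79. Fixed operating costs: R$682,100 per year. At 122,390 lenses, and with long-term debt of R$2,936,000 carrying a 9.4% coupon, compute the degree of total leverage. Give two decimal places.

1.81

At 122,390 units, contribution = 122,390 × R$17.45 = R$2,135,705.50.
Operating income = contribution − fixed costs = R$2,135,705.50 − R$682,100 = R$1,453,605.50. Interest = R$275,984.00.
DOL = R$2,135,705.50 ÷ R$1,453,605.50 = 1.4692; DFL = R$1,453,605.50 ÷ R$1,177,621.50 = 1.2344.
DCL = DOL × DFL = 1.4692 × 1.2344 = 1.8136.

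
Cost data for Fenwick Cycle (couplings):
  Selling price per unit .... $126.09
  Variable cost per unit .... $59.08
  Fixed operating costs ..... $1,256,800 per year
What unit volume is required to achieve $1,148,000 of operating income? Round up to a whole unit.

Contribution margin per unit = $126.09 − $59.08 = $67.01.
Required volume = (fixed costs + target profit) ÷ CM = ($1,256,800 + $1,148,000) ÷ $67.01 = 35,887.18, so 35,888 couplings.

35,888 couplings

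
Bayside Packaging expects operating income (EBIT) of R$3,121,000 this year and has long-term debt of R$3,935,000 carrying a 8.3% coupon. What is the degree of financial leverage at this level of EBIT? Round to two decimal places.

Interest = R$326,605.00.
DFL = EBIT ÷ (EBIT − I) = R$3,121,000 ÷ (R$3,121,000 − R$326,605.00) = R$3,121,000 ÷ R$2,794,395.00 = 1.1169.

1.12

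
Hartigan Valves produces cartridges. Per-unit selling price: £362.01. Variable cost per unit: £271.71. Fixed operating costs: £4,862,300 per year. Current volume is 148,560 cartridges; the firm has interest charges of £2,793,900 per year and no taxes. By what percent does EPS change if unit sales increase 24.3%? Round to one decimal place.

Contribution at this volume is 148,560 × £90.30 = £13,414,968.00.
EBIT = £13,414,968.00 − £4,862,300 = £8,552,668.00.
Interest = £2,793,900.00, so EBIT − I = £5,758,768.00.
DCL = total CM / (EBIT − I) = £13,414,968.00 / £5,758,768.00 = 2.3295.
EPS therefore changes by 2.3295 × (+24.3%) = +56.6%.

+56.6%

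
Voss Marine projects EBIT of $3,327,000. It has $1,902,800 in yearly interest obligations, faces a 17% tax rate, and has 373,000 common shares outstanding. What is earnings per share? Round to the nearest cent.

Pre-tax income = $3,327,000 − $1,902,800.00 = $1,424,200.00.
Net income = $1,424,200.00 × (1 − 0.17) = $1,182,086.00.
EPS = $1,182,086.00 ÷ 373,000 = $3.17.

$3.17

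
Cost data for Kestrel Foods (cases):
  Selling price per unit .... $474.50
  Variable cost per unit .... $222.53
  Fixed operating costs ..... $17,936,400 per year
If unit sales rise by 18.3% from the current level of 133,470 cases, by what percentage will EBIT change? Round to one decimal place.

+39.2%

At 133,470 units, contribution = 133,470 × $251.97 = $33,630,435.90.
Operating income = contribution − fixed costs = $33,630,435.90 − $17,936,400 = $15,694,035.90.
Degree of operating leverage = $33,630,435.90 / $15,694,035.90 = 2.1429.
%ΔEBIT = DOL × %ΔSales = 2.1429 × +18.3% = +39.2%.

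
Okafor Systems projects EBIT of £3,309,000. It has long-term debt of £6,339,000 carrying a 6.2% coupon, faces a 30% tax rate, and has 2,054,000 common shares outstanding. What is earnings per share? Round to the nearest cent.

Pre-tax income = £3,309,000 − £393,018.00 = £2,915,982.00.
Net income = £2,915,982.00 × (1 − 0.30) = £2,041,187.40.
EPS = £2,041,187.40 ÷ 2,054,000 = £0.99.

£0.99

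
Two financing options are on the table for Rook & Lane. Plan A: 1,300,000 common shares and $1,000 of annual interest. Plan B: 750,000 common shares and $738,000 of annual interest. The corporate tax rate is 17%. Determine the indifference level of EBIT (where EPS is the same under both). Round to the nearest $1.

At indifference, (EBIT − 1,000)(1 − t)/1,300,000 = (EBIT − 738,000)(1 − t)/750,000.
The (1 − t) factor cancels: (EBIT − 1,000) × 750,000 = (EBIT − 738,000) × 1,300,000.
EBIT × (1,300,000 − 750,000) = 738,000 × 1,300,000 − 1,000 × 750,000 = 958,650,000,000, so EBIT = 958,650,000,000 ÷ 550,000 = 1,743,000.00.

$1,743,000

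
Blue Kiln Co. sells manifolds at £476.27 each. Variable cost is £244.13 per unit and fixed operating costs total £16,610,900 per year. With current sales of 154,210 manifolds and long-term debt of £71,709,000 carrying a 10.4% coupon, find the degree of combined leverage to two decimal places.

3.05

Contribution at this volume is 154,210 × £232.14 = £35,798,309.40.
Operating income = contribution − fixed costs = £35,798,309.40 − £16,610,900 = £19,187,409.40. Interest = £7,457,736.00.
DOL = £35,798,309.40 ÷ £19,187,409.40 = 1.8657; DFL = £19,187,409.40 ÷ £11,729,673.40 = 1.6358.
Combined leverage = 1.8657 × 1.6358 = 3.0519.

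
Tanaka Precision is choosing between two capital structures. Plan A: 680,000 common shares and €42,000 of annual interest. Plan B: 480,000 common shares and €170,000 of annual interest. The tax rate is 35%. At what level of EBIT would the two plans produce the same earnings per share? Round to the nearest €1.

€477,200

Set EPS_A = EPS_B: (EBIT − €42,000)(1 − 0.35) ÷ 680,000 = (EBIT − €170,000)(1 − 0.35) ÷ 480,000.
Cancelling (1 − t) and cross-multiplying: 480,000·(EBIT − 42,000) = 680,000·(EBIT − 170,000).
EBIT × (680,000 − 480,000) = 170,000 × 680,000 − 42,000 × 480,000 = 95,440,000,000, so EBIT = 95,440,000,000 ÷ 200,000 = 477,200.00.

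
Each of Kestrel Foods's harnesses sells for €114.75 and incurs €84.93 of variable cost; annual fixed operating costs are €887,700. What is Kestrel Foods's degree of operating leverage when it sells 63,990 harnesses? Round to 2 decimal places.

At 63,990 units, contribution = 63,990 × €29.82 = €1,908,181.80.
Operating income = contribution − fixed costs = €1,908,181.80 − €887,700 = €1,020,481.80.
Degree of operating leverage = €1,908,181.80 / €1,020,481.80 = 1.8699.

1.87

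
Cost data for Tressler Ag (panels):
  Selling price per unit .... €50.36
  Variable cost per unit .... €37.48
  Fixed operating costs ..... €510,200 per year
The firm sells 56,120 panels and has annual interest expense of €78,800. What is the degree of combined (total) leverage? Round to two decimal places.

5.40

At 56,120 units, contribution = 56,120 × €12.88 = €722,825.60.
Operating income = contribution − fixed costs = €722,825.60 − €510,200 = €212,625.60. Interest = €78,800.00, so EBIT − I = €133,825.60.
Degree of total leverage = total CM / (EBIT − interest) = €722,825.60 / €133,825.60 = 5.4013.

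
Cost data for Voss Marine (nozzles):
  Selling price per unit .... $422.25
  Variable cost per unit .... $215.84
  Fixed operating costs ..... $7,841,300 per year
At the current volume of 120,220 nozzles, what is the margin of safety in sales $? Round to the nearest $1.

Contribution margin per unit = $422.25 − $215.84 = $206.41. Break-even units = $7,841,300 ÷ $206.41 = 37,988.95; break-even revenue = 37,988.95 × $422.25 = $16,040,835.84.
Current sales = 120,220 × $422.25 = $50,762,895.00.
Margin of safety = $50,762,895.00 − $16,040,835.84 = $34,722,059.

$34,722,059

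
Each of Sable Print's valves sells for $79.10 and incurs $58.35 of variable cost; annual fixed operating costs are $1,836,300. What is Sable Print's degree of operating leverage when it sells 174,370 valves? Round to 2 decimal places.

Contribution at this volume is 174,370 × $20.75 = $3,618,177.50.
Operating income = contribution − fixed costs = $3,618,177.50 − $1,836,300 = $1,781,877.50.
Degree of operating leverage = $3,618,177.50 / $1,781,877.50 = 2.0305.

2.03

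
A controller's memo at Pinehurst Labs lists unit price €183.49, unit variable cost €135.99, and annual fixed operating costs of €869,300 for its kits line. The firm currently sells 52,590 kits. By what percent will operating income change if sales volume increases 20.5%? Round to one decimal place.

Total contribution margin = 52,590 × €47.50 = €2,498,025.00.
Subtracting fixed costs: EBIT = €2,498,025.00 − €869,300 = €1,628,725.00.
So DOL = total CM / EBIT = €2,498,025.00 / €1,628,725.00 = 1.5337.
So EBIT moves 1.5337 × (+20.5%) = +31.4%.

+31.4%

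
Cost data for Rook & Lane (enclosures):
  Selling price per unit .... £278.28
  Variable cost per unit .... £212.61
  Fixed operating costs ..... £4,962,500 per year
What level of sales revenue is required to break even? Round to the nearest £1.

CM per unit = £278.28 − £212.61 = £65.67; CM ratio = £65.67 / £278.28 = 0.2360.
Break-even revenue = fixed costs × price ÷ CM = £4,962,500 × £278.28 ÷ £65.67 = £21,028,849.

£21,028,849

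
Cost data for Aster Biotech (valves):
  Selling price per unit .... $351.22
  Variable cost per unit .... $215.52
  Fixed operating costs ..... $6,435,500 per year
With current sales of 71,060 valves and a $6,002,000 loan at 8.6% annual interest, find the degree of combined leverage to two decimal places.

3.58

Total contribution margin = 71,060 × $135.70 = $9,642,842.00.
Operating income = contribution − fixed costs = $9,642,842.00 − $6,435,500 = $3,207,342.00. Interest = $516,172.00, so EBIT − I = $2,691,170.00.
Degree of total leverage = total CM / (EBIT − interest) = $9,642,842.00 / $2,691,170.00 = 3.5831.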